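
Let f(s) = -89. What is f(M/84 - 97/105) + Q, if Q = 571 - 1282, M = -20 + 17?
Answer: -800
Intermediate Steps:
M = -3
Q = -711
f(M/84 - 97/105) + Q = -89 - 711 = -800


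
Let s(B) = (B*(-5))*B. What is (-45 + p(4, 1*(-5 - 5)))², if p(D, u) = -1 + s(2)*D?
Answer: 15876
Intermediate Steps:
s(B) = -5*B² (s(B) = (-5*B)*B = -5*B²)
p(D, u) = -1 - 20*D (p(D, u) = -1 + (-5*2²)*D = -1 + (-5*4)*D = -1 - 20*D)
(-45 + p(4, 1*(-5 - 5)))² = (-45 + (-1 - 20*4))² = (-45 + (-1 - 80))² = (-45 - 81)² = (-126)² = 15876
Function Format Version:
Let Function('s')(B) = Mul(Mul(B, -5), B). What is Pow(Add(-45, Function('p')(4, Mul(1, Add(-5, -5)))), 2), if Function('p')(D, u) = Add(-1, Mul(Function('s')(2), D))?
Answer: 15876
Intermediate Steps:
Function('s')(B) = Mul(-5, Pow(B, 2)) (Function('s')(B) = Mul(Mul(-5, B), B) = Mul(-5, Pow(B, 2)))
Function('p')(D, u) = Add(-1, Mul(-20, D)) (Function('p')(D, u) = Add(-1, Mul(Mul(-5, Pow(2, 2)), D)) = Add(-1, Mul(Mul(-5, 4), D)) = Add(-1, Mul(-20, D)))
Pow(Add(-45, Function('p')(4, Mul(1, Add(-5, -5)))), 2) = Pow(Add(-45, Add(-1, Mul(-20, 4))), 2) = Pow(Add(-45, Add(-1, -80)), 2) = Pow(Add(-45, -81), 2) = Pow(-126, 2) = 15876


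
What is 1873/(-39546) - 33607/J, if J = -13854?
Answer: 108589490/45655857 ≈ 2.3784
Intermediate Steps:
1873/(-39546) - 33607/J = 1873/(-39546) - 33607/(-13854) = 1873*(-1/39546) - 33607*(-1/13854) = -1873/39546 + 33607/13854 = 108589490/45655857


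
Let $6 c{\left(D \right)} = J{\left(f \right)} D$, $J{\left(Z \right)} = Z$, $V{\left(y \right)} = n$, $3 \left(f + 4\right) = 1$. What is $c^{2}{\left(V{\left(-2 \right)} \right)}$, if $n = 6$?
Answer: $\frac{121}{9} \approx 13.444$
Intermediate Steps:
$f = - \frac{11}{3}$ ($f = -4 + \frac{1}{3} \cdot 1 = -4 + \frac{1}{3} = - \frac{11}{3} \approx -3.6667$)
$V{\left(y \right)} = 6$
$c{\left(D \right)} = - \frac{11 D}{18}$ ($c{\left(D \right)} = \frac{\left(- \frac{11}{3}\right) D}{6} = - \frac{11 D}{18}$)
$c^{2}{\left(V{\left(-2 \right)} \right)} = \left(\left(- \frac{11}{18}\right) 6\right)^{2} = \left(- \frac{11}{3}\right)^{2} = \frac{121}{9}$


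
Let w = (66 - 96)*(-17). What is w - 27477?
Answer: -26967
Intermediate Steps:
w = 510 (w = -30*(-17) = 510)
w - 27477 = 510 - 27477 = -26967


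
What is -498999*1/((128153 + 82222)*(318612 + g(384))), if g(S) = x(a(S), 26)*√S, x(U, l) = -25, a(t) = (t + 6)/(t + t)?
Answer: -4416307483/593218735741500 - 166333*√6/35593124144490 ≈ -7.4561e-6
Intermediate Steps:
a(t) = (6 + t)/(2*t) (a(t) = (6 + t)/((2*t)) = (6 + t)*(1/(2*t)) = (6 + t)/(2*t))
g(S) = -25*√S
-498999*1/((128153 + 82222)*(318612 + g(384))) = -498999*1/((128153 + 82222)*(318612 - 200*√6)) = -498999*1/(210375*(318612 - 200*√6)) = -498999/(67027999500 - 42075000*√6)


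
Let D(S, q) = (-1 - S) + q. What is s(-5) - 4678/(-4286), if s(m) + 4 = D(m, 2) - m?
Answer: 17340/2143 ≈ 8.0915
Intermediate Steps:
D(S, q) = -1 + q - S
s(m) = -3 - 2*m (s(m) = -4 + ((-1 + 2 - m) - m) = -4 + ((1 - m) - m) = -4 + (1 - 2*m) = -3 - 2*m)
s(-5) - 4678/(-4286) = (-3 - 2*(-5)) - 4678/(-4286) = (-3 + 10) - 4678*(-1)/4286 = 7 - 1*(-2339/2143) = 7 + 2339/2143 = 17340/2143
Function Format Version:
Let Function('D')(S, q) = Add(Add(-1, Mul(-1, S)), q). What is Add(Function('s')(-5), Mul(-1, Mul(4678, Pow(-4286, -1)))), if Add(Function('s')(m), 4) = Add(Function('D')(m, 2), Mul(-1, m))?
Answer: Rational(17340, 2143) ≈ 8.0915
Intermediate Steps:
Function('D')(S, q) = Add(-1, q, Mul(-1, S))
Function('s')(m) = Add(-3, Mul(-2, m)) (Function('s')(m) = Add(-4, Add(Add(-1, 2, Mul(-1, m)), Mul(-1, m))) = Add(-4, Add(Add(1, Mul(-1, m)), Mul(-1, m))) = Add(-4, Add(1, Mul(-2, m))) = Add(-3, Mul(-2, m)))
Add(Function('s')(-5), Mul(-1, Mul(4678, Pow(-4286, -1)))) = Add(Add(-3, Mul(-2, -5)), Mul(-1, Mul(4678, Pow(-4286, -1)))) = Add(Add(-3, 10), Mul(-1, Mul(4678, Rational(-1, 4286)))) = Add(7, Mul(-1, Rational(-2339, 2143))) = Add(7, Rational(2339, 2143)) = Rational(17340, 2143)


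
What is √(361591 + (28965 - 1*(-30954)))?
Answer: √421510 ≈ 649.24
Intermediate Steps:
√(361591 + (28965 - 1*(-30954))) = √(361591 + (28965 + 30954)) = √(361591 + 59919) = √421510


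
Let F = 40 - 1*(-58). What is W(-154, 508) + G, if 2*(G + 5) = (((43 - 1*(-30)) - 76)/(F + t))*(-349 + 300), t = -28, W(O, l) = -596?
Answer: -11999/20 ≈ -599.95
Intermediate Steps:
F = 98 (F = 40 + 58 = 98)
G = -79/20 (G = -5 + ((((43 - 1*(-30)) - 76)/(98 - 28))*(-349 + 300))/2 = -5 + ((((43 + 30) - 76)/70)*(-49))/2 = -5 + (((73 - 76)*(1/70))*(-49))/2 = -5 + (-3*1/70*(-49))/2 = -5 + (-3/70*(-49))/2 = -5 + (1/2)*(21/10) = -5 + 21/20 = -79/20 ≈ -3.9500)
W(-154, 508) + G = -596 - 79/20 = -11999/20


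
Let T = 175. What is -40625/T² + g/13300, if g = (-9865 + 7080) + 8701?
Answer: -20522/23275 ≈ -0.88172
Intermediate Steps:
g = 5916 (g = -2785 + 8701 = 5916)
-40625/T² + g/13300 = -40625/(175²) + 5916/13300 = -40625/30625 + 5916*(1/13300) = -40625*1/30625 + 1479/3325 = -65/49 + 1479/3325 = -20522/23275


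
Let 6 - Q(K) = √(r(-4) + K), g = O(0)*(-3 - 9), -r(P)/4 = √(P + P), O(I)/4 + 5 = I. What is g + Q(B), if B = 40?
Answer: 246 - 2*√(10 - 2*I*√2) ≈ 239.61 + 0.88578*I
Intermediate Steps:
O(I) = -20 + 4*I
r(P) = -4*√2*√P (r(P) = -4*√(P + P) = -4*√2*√P)
g = 240 (g = (-20 + 4*0)*(-3 - 9) = (-20 + 0)*(-12) = -20*(-12) = 240)
Q(K) = 6 - √(K - 8*I*√2) (Q(K) = 6 - √(-4*√2*√(-4) + K) = 6 - √(-4*√2*2*I + K) = 6 - √(-8*I*√2 + K) = 6 - √(K - 8*I*√2))
g + Q(B) = 240 + (6 - √(40 - 8*I*√2)) = 246 - √(40 - 8*I*√2)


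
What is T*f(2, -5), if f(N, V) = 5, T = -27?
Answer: -135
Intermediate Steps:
T*f(2, -5) = -27*5 = -135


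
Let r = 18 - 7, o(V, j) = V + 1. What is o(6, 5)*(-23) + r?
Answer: -150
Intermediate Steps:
o(V, j) = 1 + V
r = 11
o(6, 5)*(-23) + r = (1 + 6)*(-23) + 11 = 7*(-23) + 11 = -161 + 11 = -150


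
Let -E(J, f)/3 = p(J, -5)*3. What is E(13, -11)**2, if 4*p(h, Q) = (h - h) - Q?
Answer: 2025/16 ≈ 126.56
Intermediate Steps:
p(h, Q) = -Q/4 (p(h, Q) = ((h - h) - Q)/4 = (0 - Q)/4 = (-Q)/4 = -Q/4)
E(J, f) = -45/4 (E(J, f) = -3*(-1/4*(-5))*3 = -15*3/4 = -3*15/4 = -45/4)
E(13, -11)**2 = (-45/4)**2 = 2025/16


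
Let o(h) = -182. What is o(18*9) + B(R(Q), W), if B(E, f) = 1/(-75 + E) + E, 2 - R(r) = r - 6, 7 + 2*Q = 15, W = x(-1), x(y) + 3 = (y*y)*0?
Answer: -12639/71 ≈ -178.01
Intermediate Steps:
x(y) = -3 (x(y) = -3 + (y*y)*0 = -3 + y²*0 = -3 + 0 = -3)
W = -3
Q = 4 (Q = -7/2 + (½)*15 = -7/2 + 15/2 = 4)
R(r) = 8 - r (R(r) = 2 - (r - 6) = 2 - (-6 + r) = 2 + (6 - r) = 8 - r)
B(E, f) = E + 1/(-75 + E)
o(18*9) + B(R(Q), W) = -182 + (1 + (8 - 1*4)² - 75*(8 - 1*4))/(-75 + (8 - 1*4)) = -182 + (1 + (8 - 4)² - 75*(8 - 4))/(-75 + (8 - 4)) = -182 + (1 + 4² - 75*4)/(-75 + 4) = -182 + (1 + 16 - 300)/(-71) = -182 - 1/71*(-283) = -182 + 283/71 = -12639/71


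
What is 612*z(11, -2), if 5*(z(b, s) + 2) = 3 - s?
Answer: -612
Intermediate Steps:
z(b, s) = -7/5 - s/5 (z(b, s) = -2 + (3 - s)/5 = -2 + (⅗ - s/5) = -7/5 - s/5)
612*z(11, -2) = 612*(-7/5 - ⅕*(-2)) = 612*(-7/5 + ⅖) = 612*(-1) = -612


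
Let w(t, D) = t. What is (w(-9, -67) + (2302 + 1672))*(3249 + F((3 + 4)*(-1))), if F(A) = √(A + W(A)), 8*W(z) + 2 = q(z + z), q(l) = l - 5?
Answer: 12882285 + 3965*I*√154/4 ≈ 1.2882e+7 + 12301.0*I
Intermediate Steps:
q(l) = -5 + l
W(z) = -7/8 + z/4 (W(z) = -¼ + (-5 + (z + z))/8 = -¼ + (-5 + 2*z)/8 = -¼ + (-5/8 + z/4) = -7/8 + z/4)
F(A) = √(-7/8 + 5*A/4) (F(A) = √(A + (-7/8 + A/4)) = √(-7/8 + 5*A/4))
(w(-9, -67) + (2302 + 1672))*(3249 + F((3 + 4)*(-1))) = (-9 + (2302 + 1672))*(3249 + √(-14 + 20*((3 + 4)*(-1)))/4) = (-9 + 3974)*(3249 + √(-14 + 20*(7*(-1)))/4) = 3965*(3249 + √(-14 + 20*(-7))/4) = 3965*(3249 + √(-14 - 140)/4) = 3965*(3249 + √(-154)/4) = 3965*(3249 + (I*√154)/4) = 3965*(3249 + I*√154/4) = 12882285 + 3965*I*√154/4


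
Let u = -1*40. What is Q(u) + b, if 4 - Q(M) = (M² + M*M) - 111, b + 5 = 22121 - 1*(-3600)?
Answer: 22631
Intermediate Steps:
u = -40
b = 25716 (b = -5 + (22121 - 1*(-3600)) = -5 + (22121 + 3600) = -5 + 25721 = 25716)
Q(M) = 115 - 2*M² (Q(M) = 4 - ((M² + M*M) - 111) = 4 - ((M² + M²) - 111) = 4 - (2*M² - 111) = 4 - (-111 + 2*M²) = 4 + (111 - 2*M²) = 115 - 2*M²)
Q(u) + b = (115 - 2*(-40)²) + 25716 = (115 - 2*1600) + 25716 = (115 - 3200) + 25716 = -3085 + 25716 = 22631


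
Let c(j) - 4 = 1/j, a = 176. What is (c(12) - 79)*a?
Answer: -39556/3 ≈ -13185.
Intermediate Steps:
c(j) = 4 + 1/j
(c(12) - 79)*a = ((4 + 1/12) - 79)*176 = (49/12 - 79)*176 = -899/12*176 = -39556/3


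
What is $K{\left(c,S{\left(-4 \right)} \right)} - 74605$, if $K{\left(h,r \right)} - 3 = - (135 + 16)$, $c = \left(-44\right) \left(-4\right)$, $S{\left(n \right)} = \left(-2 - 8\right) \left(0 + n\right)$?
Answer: $-74753$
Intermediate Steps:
$S{\left(n \right)} = - 10 n$
$c = 176$
$K{\left(h,r \right)} = -148$ ($K{\left(h,r \right)} = 3 - \left(135 + 16\right) = 3 - 151 = -148$)
$K{\left(c,S{\left(-4 \right)} \right)} - 74605 = -148 - 74605 = -74753$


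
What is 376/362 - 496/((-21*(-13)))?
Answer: -38452/49413 ≈ -0.77818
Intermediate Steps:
376/362 - 496/((-21*(-13))) = 376*(1/362) - 496/273 = 188/181 - 496*1/273 = 188/181 - 496/273 = -38452/49413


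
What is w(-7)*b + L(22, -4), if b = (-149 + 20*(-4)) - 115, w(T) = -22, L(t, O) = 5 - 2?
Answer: 7571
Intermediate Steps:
L(t, O) = 3
b = -344 (b = (-149 - 80) - 115 = -229 - 115 = -344)
w(-7)*b + L(22, -4) = -22*(-344) + 3 = 7568 + 3 = 7571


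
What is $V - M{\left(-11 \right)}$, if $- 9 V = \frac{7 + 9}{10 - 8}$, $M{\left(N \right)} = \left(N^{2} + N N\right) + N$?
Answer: $- \frac{2087}{9} \approx -231.89$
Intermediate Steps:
$M{\left(N \right)} = N + 2 N^{2}$ ($M{\left(N \right)} = \left(N^{2} + N^{2}\right) + N = 2 N^{2} + N = N + 2 N^{2}$)
$V = - \frac{8}{9}$ ($V = - \frac{\frac{1}{10 - 8} \left(7 + 9\right)}{9} = - \frac{\frac{1}{2} \cdot 16}{9} = \left(- \frac{1}{9}\right) 8 = - \frac{8}{9} \approx -0.88889$)
$V - M{\left(-11 \right)} = - \frac{8}{9} - - 11 \left(1 + 2 \left(-11\right)\right) = - \frac{8}{9} - - 11 \left(1 - 22\right) = - \frac{8}{9} - \left(-11\right) \left(-21\right) = - \frac{8}{9} - 231 = - \frac{2087}{9}$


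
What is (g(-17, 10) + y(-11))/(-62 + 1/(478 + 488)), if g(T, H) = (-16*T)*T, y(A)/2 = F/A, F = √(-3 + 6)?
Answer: 262752/3523 + 1932*√3/658801 ≈ 74.587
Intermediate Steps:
F = √3 ≈ 1.7320
y(A) = 2*√3/A (y(A) = 2*(√3/A) = 2*√3/A)
g(T, H) = -16*T²
(g(-17, 10) + y(-11))/(-62 + 1/(478 + 488)) = (-16*(-17)² + 2*√3/(-11))/(-62 + 1/(478 + 488)) = (-16*289 + 2*√3*(-1/11))/(-62 + 1/966) = (-4624 - 2*√3/11)/(-62 + 1/966) = (-4624 - 2*√3/11)/(-59891/966) = (-4624 - 2*√3/11)*(-966/59891) = 262752/3523 + 1932*√3/658801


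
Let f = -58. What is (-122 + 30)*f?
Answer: 5336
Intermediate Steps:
(-122 + 30)*f = (-122 + 30)*(-58) = -92*(-58) = 5336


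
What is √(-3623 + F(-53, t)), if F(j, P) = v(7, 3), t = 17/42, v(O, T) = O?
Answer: 4*I*√226 ≈ 60.133*I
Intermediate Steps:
t = 17/42 (t = 17*(1/42) = 17/42 ≈ 0.40476)
F(j, P) = 7
√(-3623 + F(-53, t)) = √(-3623 + 7) = √(-3616) = 4*I*√226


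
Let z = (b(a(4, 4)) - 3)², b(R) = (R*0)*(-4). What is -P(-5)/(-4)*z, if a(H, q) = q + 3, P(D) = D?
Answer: -45/4 ≈ -11.250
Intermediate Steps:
a(H, q) = 3 + q
b(R) = 0 (b(R) = 0*(-4) = 0)
z = 9 (z = (0 - 3)² = (-3)² = 9)
-P(-5)/(-4)*z = --5/(-4)*9 = -(-¼*(-5))*9 = -5*9/4 = -1*45/4 = -45/4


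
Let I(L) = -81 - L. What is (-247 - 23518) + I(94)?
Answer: -23940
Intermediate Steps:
(-247 - 23518) + I(94) = (-247 - 23518) + (-81 - 1*94) = -23765 + (-81 - 94) = -23765 - 175 = -23940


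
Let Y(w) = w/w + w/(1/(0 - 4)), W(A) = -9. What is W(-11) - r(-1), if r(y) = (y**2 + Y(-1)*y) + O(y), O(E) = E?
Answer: -4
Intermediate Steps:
Y(w) = 1 - 4*w (Y(w) = 1 + w/(1/(-4)) = 1 + w/(-1/4) = 1 + w*(-4) = 1 - 4*w)
r(y) = y**2 + 6*y (r(y) = (y**2 + (1 - 4*(-1))*y) + y = (y**2 + (1 + 4)*y) + y = (y**2 + 5*y) + y = y**2 + 6*y)
W(-11) - r(-1) = -9 - (-1)*(6 - 1) = -9 - (-1)*5 = -9 - 1*(-5) = -9 + 5 = -4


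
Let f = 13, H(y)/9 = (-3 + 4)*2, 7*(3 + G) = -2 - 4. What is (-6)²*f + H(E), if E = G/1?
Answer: 486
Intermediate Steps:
G = -27/7 (G = -3 + (-2 - 4)/7 = -3 + (⅐)*(-6) = -3 - 6/7 = -27/7 ≈ -3.8571)
E = -27/7 (E = -27/7/1 = -27/7*1 = -27/7 ≈ -3.8571)
H(y) = 18 (H(y) = 9*((-3 + 4)*2) = 9*(1*2) = 9*2 = 18)
(-6)²*f + H(E) = (-6)²*13 + 18 = 36*13 + 18 = 468 + 18 = 486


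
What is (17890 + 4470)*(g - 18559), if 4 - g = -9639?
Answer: -199361760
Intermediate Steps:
g = 9643 (g = 4 - 1*(-9639) = 4 + 9639 = 9643)
(17890 + 4470)*(g - 18559) = (17890 + 4470)*(9643 - 18559) = 22360*(-8916) = -199361760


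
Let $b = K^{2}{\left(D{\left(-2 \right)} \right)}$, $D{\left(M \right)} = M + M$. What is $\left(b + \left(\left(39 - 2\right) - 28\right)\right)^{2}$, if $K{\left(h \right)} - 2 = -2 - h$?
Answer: $625$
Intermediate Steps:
$D{\left(M \right)} = 2 M$
$K{\left(h \right)} = - h$ ($K{\left(h \right)} = 2 - \left(2 + h\right) = - h$)
$b = 16$ ($b = \left(- 2 \left(-2\right)\right)^{2} = \left(\left(-1\right) \left(-4\right)\right)^{2} = 4^{2} = 16$)
$\left(b + \left(\left(39 - 2\right) - 28\right)\right)^{2} = \left(16 + \left(\left(39 - 2\right) - 28\right)\right)^{2} = \left(16 + \left(37 - 28\right)\right)^{2} = \left(16 + 9\right)^{2} = 25^{2} = 625$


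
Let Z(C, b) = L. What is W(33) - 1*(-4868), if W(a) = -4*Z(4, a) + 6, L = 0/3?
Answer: 4874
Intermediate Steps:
L = 0 (L = 0*(⅓) = 0)
Z(C, b) = 0
W(a) = 6 (W(a) = -4*0 + 6 = 0 + 6 = 6)
W(33) - 1*(-4868) = 6 - 1*(-4868) = 6 + 4868 = 4874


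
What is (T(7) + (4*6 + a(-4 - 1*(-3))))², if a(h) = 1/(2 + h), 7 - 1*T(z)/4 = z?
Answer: 625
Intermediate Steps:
T(z) = 28 - 4*z
(T(7) + (4*6 + a(-4 - 1*(-3))))² = ((28 - 4*7) + (4*6 + 1/(2 + (-4 - 1*(-3)))))² = ((28 - 28) + (24 + 1/(2 + (-4 + 3))))² = (0 + (24 + 1/(2 - 1)))² = (0 + (24 + 1/1))² = (0 + (24 + 1))² = (0 + 25)² = 25² = 625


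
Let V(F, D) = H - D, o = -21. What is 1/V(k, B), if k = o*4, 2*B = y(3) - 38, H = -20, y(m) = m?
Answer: -⅖ ≈ -0.40000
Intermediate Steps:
B = -35/2 (B = (3 - 38)/2 = (½)*(-35) = -35/2 ≈ -17.500)
k = -84 (k = -21*4 = -84)
V(F, D) = -20 - D
1/V(k, B) = 1/(-20 - 1*(-35/2)) = 1/(-20 + 35/2) = 1/(-5/2) = -⅖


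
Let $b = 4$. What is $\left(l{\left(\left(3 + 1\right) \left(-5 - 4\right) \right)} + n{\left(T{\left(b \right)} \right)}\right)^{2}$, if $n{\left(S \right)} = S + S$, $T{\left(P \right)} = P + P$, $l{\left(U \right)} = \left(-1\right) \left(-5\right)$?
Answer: $441$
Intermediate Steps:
$l{\left(U \right)} = 5$
$T{\left(P \right)} = 2 P$
$n{\left(S \right)} = 2 S$
$\left(l{\left(\left(3 + 1\right) \left(-5 - 4\right) \right)} + n{\left(T{\left(b \right)} \right)}\right)^{2} = \left(5 + 2 \cdot 2 \cdot 4\right)^{2} = \left(5 + 2 \cdot 8\right)^{2} = \left(5 + 16\right)^{2} = 21^{2} = 441$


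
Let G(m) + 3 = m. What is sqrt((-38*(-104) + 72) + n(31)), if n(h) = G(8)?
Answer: sqrt(4029) ≈ 63.474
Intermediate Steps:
G(m) = -3 + m
n(h) = 5 (n(h) = -3 + 8 = 5)
sqrt((-38*(-104) + 72) + n(31)) = sqrt((-38*(-104) + 72) + 5) = sqrt((3952 + 72) + 5) = sqrt(4024 + 5) = sqrt(4029)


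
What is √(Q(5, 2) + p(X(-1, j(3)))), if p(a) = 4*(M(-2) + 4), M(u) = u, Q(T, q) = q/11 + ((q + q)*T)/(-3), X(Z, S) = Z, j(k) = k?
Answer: 5*√66/33 ≈ 1.2309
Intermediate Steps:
Q(T, q) = q/11 - 2*T*q/3 (Q(T, q) = q*(1/11) + ((2*q)*T)*(-⅓) = q/11 + (2*T*q)*(-⅓) = q/11 - 2*T*q/3)
p(a) = 8 (p(a) = 4*(-2 + 4) = 4*2 = 8)
√(Q(5, 2) + p(X(-1, j(3)))) = √((1/33)*2*(3 - 22*5) + 8) = √((1/33)*2*(3 - 110) + 8) = √((1/33)*2*(-107) + 8) = √(-214/33 + 8) = √(50/33) = 5*√66/33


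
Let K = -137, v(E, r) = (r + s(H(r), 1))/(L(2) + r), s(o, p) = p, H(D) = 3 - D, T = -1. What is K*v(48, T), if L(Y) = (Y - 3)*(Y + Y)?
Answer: 0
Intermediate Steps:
L(Y) = 2*Y*(-3 + Y) (L(Y) = (-3 + Y)*(2*Y) = 2*Y*(-3 + Y))
v(E, r) = (1 + r)/(-4 + r) (v(E, r) = (r + 1)/(2*2*(-3 + 2) + r) = (1 + r)/(2*2*(-1) + r) = (1 + r)/(-4 + r))
K*v(48, T) = -137*(1 - 1)/(-4 - 1) = -137*0/(-5) = -(-137)*0/5 = -137*0 = 0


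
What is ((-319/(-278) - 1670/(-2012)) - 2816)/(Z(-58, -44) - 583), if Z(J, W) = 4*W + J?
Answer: 196748011/57122189 ≈ 3.4443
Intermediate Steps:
Z(J, W) = J + 4*W
((-319/(-278) - 1670/(-2012)) - 2816)/(Z(-58, -44) - 583) = ((-319/(-278) - 1670/(-2012)) - 2816)/((-58 + 4*(-44)) - 583) = ((-319*(-1/278) - 1670*(-1/2012)) - 2816)/((-58 - 176) - 583) = ((319/278 + 835/1006) - 2816)/(-234 - 583) = (138261/69917 - 2816)/(-817) = -196748011/69917*(-1/817) = 196748011/57122189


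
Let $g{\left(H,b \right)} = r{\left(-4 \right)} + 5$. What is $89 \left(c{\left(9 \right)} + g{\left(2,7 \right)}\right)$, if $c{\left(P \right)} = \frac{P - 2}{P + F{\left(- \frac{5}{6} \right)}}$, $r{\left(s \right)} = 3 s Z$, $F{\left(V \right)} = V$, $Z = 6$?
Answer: $- \frac{41207}{7} \approx -5886.7$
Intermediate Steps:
$r{\left(s \right)} = 18 s$ ($r{\left(s \right)} = 3 s 6 = 18 s$)
$c{\left(P \right)} = \frac{-2 + P}{- \frac{5}{6} + P}$ ($c{\left(P \right)} = \frac{P - 2}{P - \frac{5}{6}} = \frac{-2 + P}{P - \frac{5}{6}} = \frac{-2 + P}{- \frac{5}{6} + P}$)
$g{\left(H,b \right)} = -67$ ($g{\left(H,b \right)} = 18 \left(-4\right) + 5 = -72 + 5 = -67$)
$89 \left(c{\left(9 \right)} + g{\left(2,7 \right)}\right) = 89 \left(\frac{6 \left(-2 + 9\right)}{-5 + 6 \cdot 9} - 67\right) = 89 \left(6 \frac{1}{-5 + 54} \cdot 7 - 67\right) = 89 \left(6 \cdot \frac{1}{49} \cdot 7 - 67\right) = 89 \left(\frac{6}{7} - 67\right) = 89 \left(- \frac{463}{7}\right) = - \frac{41207}{7}$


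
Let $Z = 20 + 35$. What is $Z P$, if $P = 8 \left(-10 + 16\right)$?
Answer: $2640$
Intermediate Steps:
$Z = 55$
$P = 48$ ($P = 8 \cdot 6 = 48$)
$Z P = 55 \cdot 48 = 2640$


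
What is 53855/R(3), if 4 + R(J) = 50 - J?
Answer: 53855/43 ≈ 1252.4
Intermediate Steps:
R(J) = 46 - J (R(J) = -4 + (50 - J) = 46 - J)
53855/R(3) = 53855/(46 - 1*3) = 53855/(46 - 3) = 53855/43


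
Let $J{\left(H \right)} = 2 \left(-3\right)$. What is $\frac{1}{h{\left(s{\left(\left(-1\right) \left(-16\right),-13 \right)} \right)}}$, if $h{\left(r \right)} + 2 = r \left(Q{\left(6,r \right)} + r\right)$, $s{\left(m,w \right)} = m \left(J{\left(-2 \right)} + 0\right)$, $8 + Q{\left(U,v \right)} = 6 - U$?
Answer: $\frac{1}{9982} \approx 0.00010018$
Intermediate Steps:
$Q{\left(U,v \right)} = -2 - U$ ($Q{\left(U,v \right)} = -8 - \left(-6 + U\right) = -2 - U$)
$J{\left(H \right)} = -6$
$s{\left(m,w \right)} = - 6 m$ ($s{\left(m,w \right)} = m \left(-6 + 0\right) = m \left(-6\right) = - 6 m$)
$h{\left(r \right)} = -2 + r \left(-8 + r\right)$ ($h{\left(r \right)} = -2 + r \left(\left(-2 - 6\right) + r\right) = -2 + r \left(-8 + r\right)$)
$\frac{1}{h{\left(s{\left(\left(-1\right) \left(-16\right),-13 \right)} \right)}} = \frac{1}{-2 + \left(- 6 \left(\left(-1\right) \left(-16\right)\right)\right)^{2} - 8 \left(- 6 \left(\left(-1\right) \left(-16\right)\right)\right)} = \frac{1}{-2 + \left(\left(-6\right) 16\right)^{2} - 8 \left(\left(-6\right) 16\right)} = \frac{1}{-2 + \left(-96\right)^{2} - -768} = \frac{1}{-2 + 9216 + 768} = \frac{1}{9982}$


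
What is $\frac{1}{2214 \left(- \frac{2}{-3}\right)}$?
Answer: $\frac{1}{1476} \approx 0.00067751$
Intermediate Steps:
$\frac{1}{2214 \left(- \frac{2}{-3}\right)} = \frac{1}{2214 \left(\left(-2\right) \left(- \frac{1}{3}\right)\right)} = \frac{1}{2214 \cdot \frac{2}{3}} = \frac{1}{1476}$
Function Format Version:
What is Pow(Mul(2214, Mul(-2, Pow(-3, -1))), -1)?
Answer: Rational(1, 1476) ≈ 0.00067751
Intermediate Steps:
Pow(Mul(2214, Mul(-2, Pow(-3, -1))), -1) = Pow(Mul(2214, Mul(-2, Rational(-1, 3))), -1) = Pow(Mul(2214, Rational(2, 3)), -1) = Pow(1476, -1) = Rational(1, 1476)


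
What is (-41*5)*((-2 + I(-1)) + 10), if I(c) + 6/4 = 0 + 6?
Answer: -5125/2 ≈ -2562.5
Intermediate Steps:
I(c) = 9/2 (I(c) = -3/2 + (0 + 6) = -3/2 + 6 = 9/2)
(-41*5)*((-2 + I(-1)) + 10) = (-41*5)*((-2 + 9/2) + 10) = -205*(5/2 + 10) = -205*25/2 = -5125/2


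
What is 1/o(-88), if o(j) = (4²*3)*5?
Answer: 1/240 ≈ 0.0041667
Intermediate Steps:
o(j) = 240 (o(j) = (16*3)*5 = 48*5 = 240)
1/o(-88) = 1/240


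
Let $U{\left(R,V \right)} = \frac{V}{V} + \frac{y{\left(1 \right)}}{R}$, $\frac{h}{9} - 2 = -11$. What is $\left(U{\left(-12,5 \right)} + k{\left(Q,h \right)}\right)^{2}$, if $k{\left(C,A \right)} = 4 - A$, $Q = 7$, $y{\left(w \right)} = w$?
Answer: $\frac{1062961}{144} \approx 7381.7$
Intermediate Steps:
$h = -81$ ($h = 18 + 9 \left(-11\right) = 18 - 99 = -81$)
$U{\left(R,V \right)} = 1 + \frac{1}{R}$ ($U{\left(R,V \right)} = \frac{V}{V} + 1 \frac{1}{R} = 1 + \frac{1}{R}$)
$\left(U{\left(-12,5 \right)} + k{\left(Q,h \right)}\right)^{2} = \left(\frac{1 - 12}{-12} + \left(4 - -81\right)\right)^{2} = \left(\left(- \frac{1}{12}\right) \left(-11\right) + \left(4 + 81\right)\right)^{2} = \left(\frac{11}{12} + 85\right)^{2} = \left(\frac{1031}{12}\right)^{2} = \frac{1062961}{144}$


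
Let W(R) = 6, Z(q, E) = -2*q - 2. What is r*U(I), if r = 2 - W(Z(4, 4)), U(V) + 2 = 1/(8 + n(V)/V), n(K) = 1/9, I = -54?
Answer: 29152/3887 ≈ 7.4999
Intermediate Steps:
n(K) = ⅑
Z(q, E) = -2 - 2*q
U(V) = -2 + 1/(8 + 1/(9*V))
r = -4 (r = 2 - 1*6 = 2 - 6 = -4)
r*U(I) = -4*(-2 - 135*(-54))/(1 + 72*(-54)) = -4*(-2 + 7290)/(1 - 3888) = -4*7288/(-3887) = -(-4)*7288/3887 = -4*(-7288/3887) = 29152/3887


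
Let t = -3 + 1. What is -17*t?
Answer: 34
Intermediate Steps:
t = -2
-17*t = -17*(-2) = 34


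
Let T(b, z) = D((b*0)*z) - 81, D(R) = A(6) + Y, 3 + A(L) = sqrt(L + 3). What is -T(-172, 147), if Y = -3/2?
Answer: 165/2 ≈ 82.500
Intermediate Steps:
Y = -3/2 (Y = -3*1/2 = -3/2 ≈ -1.5000)
A(L) = -3 + sqrt(3 + L) (A(L) = -3 + sqrt(L + 3) = -3 + sqrt(3 + L))
D(R) = -3/2 (D(R) = (-3 + sqrt(3 + 6)) - 3/2 = (-3 + sqrt(9)) - 3/2 = (-3 + 3) - 3/2 = 0 - 3/2 = -3/2)
T(b, z) = -165/2 (T(b, z) = -3/2 - 81 = -165/2)
-T(-172, 147) = -1*(-165/2) = 165/2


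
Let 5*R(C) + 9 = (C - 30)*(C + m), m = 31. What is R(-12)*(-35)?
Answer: 5649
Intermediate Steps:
R(C) = -9/5 + (-30 + C)*(31 + C)/5 (R(C) = -9/5 + ((C - 30)*(C + 31))/5 = -9/5 + ((-30 + C)*(31 + C))/5 = -9/5 + (-30 + C)*(31 + C)/5)
R(-12)*(-35) = (-939/5 + (1/5)*(-12) + (1/5)*(-12)**2)*(-35) = (-939/5 - 12/5 + (1/5)*144)*(-35) = (-939/5 - 12/5 + 144/5)*(-35) = -807/5*(-35) = 5649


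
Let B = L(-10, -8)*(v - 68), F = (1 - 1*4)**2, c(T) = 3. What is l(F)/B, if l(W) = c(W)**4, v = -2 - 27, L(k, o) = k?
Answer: 81/970 ≈ 0.083505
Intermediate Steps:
v = -29
F = 9 (F = (1 - 4)**2 = (-3)**2 = 9)
l(W) = 81 (l(W) = 3**4 = 81)
B = 970 (B = -10*(-29 - 68) = -10*(-97) = 970)
l(F)/B = 81/970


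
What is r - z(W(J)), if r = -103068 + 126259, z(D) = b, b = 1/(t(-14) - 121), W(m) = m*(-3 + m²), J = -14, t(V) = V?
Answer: 3130786/135 ≈ 23191.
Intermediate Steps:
b = -1/135 (b = 1/(-14 - 121) = 1/(-135) = -1/135 ≈ -0.0074074)
z(D) = -1/135
r = 23191
r - z(W(J)) = 23191 - 1*(-1/135) = 23191 + 1/135 = 3130786/135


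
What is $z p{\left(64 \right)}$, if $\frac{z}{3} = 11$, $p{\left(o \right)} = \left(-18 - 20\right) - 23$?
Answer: $-2013$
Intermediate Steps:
$p{\left(o \right)} = -61$ ($p{\left(o \right)} = -38 - 23 = -61$)
$z = 33$ ($z = 3 \cdot 11 = 33$)
$z p{\left(64 \right)} = 33 \left(-61\right) = -2013$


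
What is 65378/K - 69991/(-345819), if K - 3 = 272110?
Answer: 41654415565/94101845547 ≈ 0.44265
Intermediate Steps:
K = 272113 (K = 3 + 272110 = 272113)
65378/K - 69991/(-345819) = 65378/272113 - 69991/(-345819) = 65378*(1/272113) - 69991*(-1/345819) = 65378/272113 + 69991/345819 = 41654415565/94101845547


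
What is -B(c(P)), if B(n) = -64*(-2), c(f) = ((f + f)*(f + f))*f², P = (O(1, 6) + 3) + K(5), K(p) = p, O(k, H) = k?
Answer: -128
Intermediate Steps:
P = 9 (P = (1 + 3) + 5 = 4 + 5 = 9)
c(f) = 4*f⁴ (c(f) = ((2*f)*(2*f))*f² = (4*f²)*f² = 4*f⁴)
B(n) = 128
-B(c(P)) = -1*128 = -128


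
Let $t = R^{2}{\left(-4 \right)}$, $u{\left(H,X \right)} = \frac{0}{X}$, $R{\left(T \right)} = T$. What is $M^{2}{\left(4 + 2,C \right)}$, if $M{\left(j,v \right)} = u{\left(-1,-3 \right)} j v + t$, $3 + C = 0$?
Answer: $256$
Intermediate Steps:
$u{\left(H,X \right)} = 0$
$t = 16$ ($t = \left(-4\right)^{2} = 16$)
$C = -3$ ($C = -3 + 0 = -3$)
$M{\left(j,v \right)} = 16$ ($M{\left(j,v \right)} = 0 j v + 16 = 0 v + 16 = 0 + 16 = 16$)
$M^{2}{\left(4 + 2,C \right)} = 16^{2} = 256$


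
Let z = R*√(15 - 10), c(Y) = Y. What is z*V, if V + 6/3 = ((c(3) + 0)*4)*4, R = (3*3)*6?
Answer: 2484*√5 ≈ 5554.4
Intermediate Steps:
R = 54 (R = 9*6 = 54)
z = 54*√5 (z = 54*√(15 - 10) = 54*√5 ≈ 120.75)
V = 46 (V = -2 + ((3 + 0)*4)*4 = -2 + (3*4)*4 = -2 + 12*4 = -2 + 48 = 46)
z*V = (54*√5)*46 = 2484*√5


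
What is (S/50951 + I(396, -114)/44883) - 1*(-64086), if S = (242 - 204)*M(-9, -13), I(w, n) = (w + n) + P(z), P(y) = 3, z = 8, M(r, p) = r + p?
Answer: 48851334537295/762277911 ≈ 64086.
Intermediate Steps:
M(r, p) = p + r
I(w, n) = 3 + n + w (I(w, n) = (w + n) + 3 = (n + w) + 3 = 3 + n + w)
S = -836 (S = (242 - 204)*(-13 - 9) = 38*(-22) = -836)
(S/50951 + I(396, -114)/44883) - 1*(-64086) = (-836/50951 + (3 - 114 + 396)/44883) - 1*(-64086) = (-836*1/50951 + 285*(1/44883)) + 64086 = (-836/50951 + 95/14961) + 64086 = -7667051/762277911 + 64086 = 48851334537295/762277911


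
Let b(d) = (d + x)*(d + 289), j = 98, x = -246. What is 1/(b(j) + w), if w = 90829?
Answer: 1/33553 ≈ 2.9804e-5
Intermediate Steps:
b(d) = (-246 + d)*(289 + d) (b(d) = (d - 246)*(d + 289) = (-246 + d)*(289 + d))
1/(b(j) + w) = 1/((-71094 + 98**2 + 43*98) + 90829) = 1/((-71094 + 9604 + 4214) + 90829) = 1/(-57276 + 90829) = 1/33553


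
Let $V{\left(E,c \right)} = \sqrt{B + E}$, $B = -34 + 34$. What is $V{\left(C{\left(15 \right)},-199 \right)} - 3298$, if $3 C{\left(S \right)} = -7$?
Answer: $-3298 + \frac{i \sqrt{21}}{3} \approx -3298.0 + 1.5275 i$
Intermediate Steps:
$C{\left(S \right)} = - \frac{7}{3}$ ($C{\left(S \right)} = \frac{1}{3} \left(-7\right) = - \frac{7}{3}$)
$B = 0$
$V{\left(E,c \right)} = \sqrt{E}$ ($V{\left(E,c \right)} = \sqrt{0 + E} = \sqrt{E}$)
$V{\left(C{\left(15 \right)},-199 \right)} - 3298 = \sqrt{- \frac{7}{3}} - 3298 = \frac{i \sqrt{21}}{3} - 3298 = -3298 + \frac{i \sqrt{21}}{3}$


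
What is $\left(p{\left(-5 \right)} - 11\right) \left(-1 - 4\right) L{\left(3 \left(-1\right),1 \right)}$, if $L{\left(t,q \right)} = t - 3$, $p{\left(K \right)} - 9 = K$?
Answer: $-210$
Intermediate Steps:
$p{\left(K \right)} = 9 + K$
$L{\left(t,q \right)} = -3 + t$
$\left(p{\left(-5 \right)} - 11\right) \left(-1 - 4\right) L{\left(3 \left(-1\right),1 \right)} = \left(\left(9 - 5\right) - 11\right) \left(-1 - 4\right) \left(-3 + 3 \left(-1\right)\right) = \left(4 - 11\right) \left(-5\right) \left(-3 - 3\right) = \left(-7\right) \left(-5\right) \left(-6\right) = 35 \left(-6\right) = -210$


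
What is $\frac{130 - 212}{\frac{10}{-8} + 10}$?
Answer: $- \frac{328}{35} \approx -9.3714$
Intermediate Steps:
$\frac{130 - 212}{\frac{10}{-8} + 10} = \frac{130 - 212}{10 \left(- \frac{1}{8}\right) + 10} = \frac{1}{- \frac{5}{4} + 10} \left(-82\right) = \frac{1}{\frac{35}{4}} \left(-82\right) = \frac{4}{35} \left(-82\right) = - \frac{328}{35}$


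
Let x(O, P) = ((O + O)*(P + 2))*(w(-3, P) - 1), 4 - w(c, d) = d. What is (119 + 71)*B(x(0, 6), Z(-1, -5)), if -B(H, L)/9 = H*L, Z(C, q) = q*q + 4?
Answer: 0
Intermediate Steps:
w(c, d) = 4 - d
Z(C, q) = 4 + q² (Z(C, q) = q² + 4 = 4 + q²)
x(O, P) = 2*O*(2 + P)*(3 - P) (x(O, P) = ((O + O)*(P + 2))*((4 - P) - 1) = ((2*O)*(2 + P))*(3 - P) = (2*O*(2 + P))*(3 - P) = 2*O*(2 + P)*(3 - P))
B(H, L) = -9*H*L
(119 + 71)*B(x(0, 6), Z(-1, -5)) = (119 + 71)*(-9*2*0*(6 + 6 - 1*6²)*(4 + (-5)²)) = 190*(-9*2*0*(6 + 6 - 1*36)*(4 + 25)) = 190*(-9*2*0*(6 + 6 - 36)*29) = 190*(-9*2*0*(-24)*29) = 190*(-9*0*29) = 190*0 = 0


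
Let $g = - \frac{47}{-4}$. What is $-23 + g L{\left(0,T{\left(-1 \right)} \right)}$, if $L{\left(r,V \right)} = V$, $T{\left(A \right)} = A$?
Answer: $- \frac{139}{4} \approx -34.75$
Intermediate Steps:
$g = \frac{47}{4}$ ($g = \left(-47\right) \left(- \frac{1}{4}\right) = \frac{47}{4} \approx 11.75$)
$-23 + g L{\left(0,T{\left(-1 \right)} \right)} = -23 + \frac{47}{4} \left(-1\right) = -23 - \frac{47}{4} = - \frac{139}{4}$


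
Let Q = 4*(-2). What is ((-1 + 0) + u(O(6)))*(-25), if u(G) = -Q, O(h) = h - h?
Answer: -175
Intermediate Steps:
Q = -8
O(h) = 0
u(G) = 8 (u(G) = -1*(-8) = 8)
((-1 + 0) + u(O(6)))*(-25) = ((-1 + 0) + 8)*(-25) = (-1 + 8)*(-25) = 7*(-25) = -175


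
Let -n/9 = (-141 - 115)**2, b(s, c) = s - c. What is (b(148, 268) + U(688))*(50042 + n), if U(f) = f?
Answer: -306596176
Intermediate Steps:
n = -589824 (n = -9*(-141 - 115)**2 = -9*(-256)**2 = -9*65536 = -589824)
(b(148, 268) + U(688))*(50042 + n) = ((148 - 1*268) + 688)*(50042 - 589824) = ((148 - 268) + 688)*(-539782) = (-120 + 688)*(-539782) = 568*(-539782) = -306596176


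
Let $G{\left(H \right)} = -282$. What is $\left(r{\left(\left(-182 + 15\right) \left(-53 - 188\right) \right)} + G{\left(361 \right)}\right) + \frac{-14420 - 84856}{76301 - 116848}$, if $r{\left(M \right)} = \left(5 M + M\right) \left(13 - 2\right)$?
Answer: $\frac{107693742216}{40547} \approx 2.656 \cdot 10^{6}$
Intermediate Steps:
$r{\left(M \right)} = 66 M$ ($r{\left(M \right)} = 6 M 11 = 66 M$)
$\left(r{\left(\left(-182 + 15\right) \left(-53 - 188\right) \right)} + G{\left(361 \right)}\right) + \frac{-14420 - 84856}{76301 - 116848} = \left(66 \left(-182 + 15\right) \left(-53 - 188\right) - 282\right) + \frac{-14420 - 84856}{76301 - 116848} = \left(66 \left(\left(-167\right) \left(-241\right)\right) - 282\right) - \frac{99276}{-40547} = \left(66 \cdot 40247 - 282\right) - - \frac{99276}{40547} = \left(2656302 - 282\right) + \frac{99276}{40547} = 2656020 + \frac{99276}{40547} = \frac{107693742216}{40547}$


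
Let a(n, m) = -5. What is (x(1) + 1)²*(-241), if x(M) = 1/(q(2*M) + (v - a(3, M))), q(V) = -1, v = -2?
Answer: -2169/4 ≈ -542.25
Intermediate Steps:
x(M) = ½ (x(M) = 1/(-1 + (-2 - 1*(-5))) = 1/(-1 + (-2 + 5)) = 1/(-1 + 3) = 1/2 = ½)
(x(1) + 1)²*(-241) = (½ + 1)²*(-241) = (3/2)²*(-241) = (9/4)*(-241) = -2169/4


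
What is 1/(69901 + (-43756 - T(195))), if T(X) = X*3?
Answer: 1/25560 ≈ 3.9124e-5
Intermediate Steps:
T(X) = 3*X
1/(69901 + (-43756 - T(195))) = 1/(69901 + (-43756 - 3*195)) = 1/(69901 + (-43756 - 1*585)) = 1/(69901 + (-43756 - 585)) = 1/(69901 - 44341) = 1/25560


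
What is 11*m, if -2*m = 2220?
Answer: -12210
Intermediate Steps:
m = -1110 (m = -½*2220 = -1110)
11*m = 11*(-1110) = -12210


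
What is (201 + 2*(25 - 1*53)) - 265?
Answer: -120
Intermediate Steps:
(201 + 2*(25 - 1*53)) - 265 = (201 + 2*(25 - 53)) - 265 = (201 + 2*(-28)) - 265 = (201 - 56) - 265 = 145 - 265 = -120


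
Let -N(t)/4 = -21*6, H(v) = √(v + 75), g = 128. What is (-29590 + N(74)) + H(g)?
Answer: -29086 + √203 ≈ -29072.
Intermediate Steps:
H(v) = √(75 + v)
N(t) = 504 (N(t) = -(-84)*6 = -4*(-126) = 504)
(-29590 + N(74)) + H(g) = (-29590 + 504) + √(75 + 128) = -29086 + √203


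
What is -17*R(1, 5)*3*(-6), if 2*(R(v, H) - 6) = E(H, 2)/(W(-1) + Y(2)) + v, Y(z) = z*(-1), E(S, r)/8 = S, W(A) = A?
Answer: -51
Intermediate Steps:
E(S, r) = 8*S
Y(z) = -z
R(v, H) = 6 + v/2 - 4*H/3 (R(v, H) = 6 + ((8*H)/(-1 - 1*2) + v)/2 = 6 + ((8*H)/(-1 - 2) + v)/2 = 6 + ((8*H)/(-3) + v)/2 = 6 + (-8*H/3 + v)/2 = 6 + (v - 8*H/3)/2 = 6 + (v/2 - 4*H/3) = 6 + v/2 - 4*H/3)
-17*R(1, 5)*3*(-6) = -17*(6 + (1/2)*1 - 4/3*5)*3*(-6) = -17*(6 + 1/2 - 20/3)*3*(-6) = -(-17)*3/6*(-6) = -17*(-1/2)*(-6) = (17/2)*(-6) = -51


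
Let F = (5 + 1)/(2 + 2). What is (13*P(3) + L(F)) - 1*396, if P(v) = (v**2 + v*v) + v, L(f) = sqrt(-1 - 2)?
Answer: -123 + I*sqrt(3) ≈ -123.0 + 1.732*I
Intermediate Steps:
F = 3/2 (F = 6/4 = 6*(1/4) = 3/2 ≈ 1.5000)
L(f) = I*sqrt(3) (L(f) = sqrt(-3) = I*sqrt(3))
P(v) = v + 2*v**2 (P(v) = (v**2 + v**2) + v = 2*v**2 + v = v + 2*v**2)
(13*P(3) + L(F)) - 1*396 = (13*(3*(1 + 2*3)) + I*sqrt(3)) - 1*396 = (13*(3*(1 + 6)) + I*sqrt(3)) - 396 = (13*(3*7) + I*sqrt(3)) - 396 = (13*21 + I*sqrt(3)) - 396 = (273 + I*sqrt(3)) - 396 = -123 + I*sqrt(3)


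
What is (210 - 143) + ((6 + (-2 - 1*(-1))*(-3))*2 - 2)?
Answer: 83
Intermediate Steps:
(210 - 143) + ((6 + (-2 - 1*(-1))*(-3))*2 - 2) = 67 + ((6 + (-2 + 1)*(-3))*2 - 2) = 67 + ((6 - 1*(-3))*2 - 2) = 67 + ((6 + 3)*2 - 2) = 67 + (9*2 - 2) = 67 + (18 - 2) = 67 + 16 = 83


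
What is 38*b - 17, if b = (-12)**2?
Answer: 5455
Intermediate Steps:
b = 144
38*b - 17 = 38*144 - 17 = 5472 - 17 = 5455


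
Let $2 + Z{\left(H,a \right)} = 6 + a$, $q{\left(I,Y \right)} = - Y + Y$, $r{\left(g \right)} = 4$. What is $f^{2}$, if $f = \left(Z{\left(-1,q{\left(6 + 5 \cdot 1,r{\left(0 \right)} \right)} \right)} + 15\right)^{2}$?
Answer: $130321$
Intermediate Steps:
$q{\left(I,Y \right)} = 0$
$Z{\left(H,a \right)} = 4 + a$ ($Z{\left(H,a \right)} = -2 + \left(6 + a\right) = 4 + a$)
$f = 361$ ($f = \left(\left(4 + 0\right) + 15\right)^{2} = \left(4 + 15\right)^{2} = 19^{2} = 361$)
$f^{2} = 361^{2} = 130321$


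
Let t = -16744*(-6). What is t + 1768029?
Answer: 1868493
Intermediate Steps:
t = 100464
t + 1768029 = 100464 + 1768029 = 1868493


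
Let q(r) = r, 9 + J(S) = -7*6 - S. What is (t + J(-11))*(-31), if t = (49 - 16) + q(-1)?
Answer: 248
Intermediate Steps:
J(S) = -51 - S (J(S) = -9 + (-7*6 - S) = -9 + (-42 - S) = -51 - S)
t = 32 (t = (49 - 16) - 1 = 33 - 1 = 32)
(t + J(-11))*(-31) = (32 + (-51 - 1*(-11)))*(-31) = (32 + (-51 + 11))*(-31) = (32 - 40)*(-31) = -8*(-31) = 248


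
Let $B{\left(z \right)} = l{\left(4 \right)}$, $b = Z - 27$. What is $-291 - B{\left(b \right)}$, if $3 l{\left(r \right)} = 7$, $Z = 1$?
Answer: $- \frac{880}{3} \approx -293.33$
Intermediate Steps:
$l{\left(r \right)} = \frac{7}{3}$ ($l{\left(r \right)} = \frac{1}{3} \cdot 7 = \frac{7}{3}$)
$b = -26$ ($b = 1 - 27 = -26$)
$B{\left(z \right)} = \frac{7}{3}$
$-291 - B{\left(b \right)} = -291 - \frac{7}{3} = - \frac{880}{3}$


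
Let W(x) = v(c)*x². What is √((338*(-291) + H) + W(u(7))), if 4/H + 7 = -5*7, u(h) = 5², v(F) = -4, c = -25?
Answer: 2*I*√11119605/21 ≈ 317.58*I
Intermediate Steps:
u(h) = 25
H = -2/21 (H = 4/(-7 - 5*7) = 4/(-7 - 35) = 4/(-42) = 4*(-1/42) = -2/21 ≈ -0.095238)
W(x) = -4*x²
√((338*(-291) + H) + W(u(7))) = √((338*(-291) - 2/21) - 4*25²) = √((-98358 - 2/21) - 4*625) = √(-2065520/21 - 2500) = √(-2118020/21) = 2*I*√11119605/21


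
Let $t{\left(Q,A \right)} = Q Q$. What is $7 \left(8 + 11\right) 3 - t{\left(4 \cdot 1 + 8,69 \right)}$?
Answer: $255$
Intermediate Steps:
$t{\left(Q,A \right)} = Q^{2}$
$7 \left(8 + 11\right) 3 - t{\left(4 \cdot 1 + 8,69 \right)} = 7 \left(8 + 11\right) 3 - \left(4 \cdot 1 + 8\right)^{2} = 7 \cdot 19 \cdot 3 - \left(4 + 8\right)^{2} = 133 \cdot 3 - 12^{2} = 399 - 144 = 255$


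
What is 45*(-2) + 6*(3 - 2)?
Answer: -84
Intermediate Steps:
45*(-2) + 6*(3 - 2) = -90 + 6*1 = -90 + 6 = -84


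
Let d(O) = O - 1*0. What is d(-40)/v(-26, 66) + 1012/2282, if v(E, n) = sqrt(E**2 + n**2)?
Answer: 506/1141 - 10*sqrt(1258)/629 ≈ -0.12041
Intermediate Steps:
d(O) = O (d(O) = O + 0 = O)
d(-40)/v(-26, 66) + 1012/2282 = -40/sqrt((-26)**2 + 66**2) + 1012/2282 = -40/sqrt(676 + 4356) + 1012*(1/2282) = -40*sqrt(1258)/2516 + 506/1141 = -10*sqrt(1258)/629 + 506/1141 = 506/1141 - 10*sqrt(1258)/629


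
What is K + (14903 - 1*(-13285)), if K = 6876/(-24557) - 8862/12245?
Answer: 8475842886666/300700465 ≈ 28187.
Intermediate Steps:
K = -301820754/300700465 (K = 6876*(-1/24557) - 8862*1/12245 = -6876/24557 - 8862/12245 = -301820754/300700465 ≈ -1.0037)
K + (14903 - 1*(-13285)) = -301820754/300700465 + (14903 - 1*(-13285)) = -301820754/300700465 + (14903 + 13285) = -301820754/300700465 + 28188 = 8475842886666/300700465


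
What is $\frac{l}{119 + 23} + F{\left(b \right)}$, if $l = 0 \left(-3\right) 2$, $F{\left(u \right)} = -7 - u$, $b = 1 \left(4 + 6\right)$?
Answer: $-17$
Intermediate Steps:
$b = 10$ ($b = 1 \cdot 10 = 10$)
$l = 0$ ($l = 0 \cdot 2 = 0$)
$\frac{l}{119 + 23} + F{\left(b \right)} = \frac{0}{119 + 23} - 17 = \frac{0}{142} - 17 = 0 \cdot \frac{1}{142} - 17 = 0 - 17 = -17$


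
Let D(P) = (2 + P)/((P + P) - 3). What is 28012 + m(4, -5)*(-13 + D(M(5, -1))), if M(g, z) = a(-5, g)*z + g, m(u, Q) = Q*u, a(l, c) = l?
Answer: 480384/17 ≈ 28258.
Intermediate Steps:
M(g, z) = g - 5*z (M(g, z) = -5*z + g = g - 5*z)
D(P) = (2 + P)/(-3 + 2*P) (D(P) = (2 + P)/(2*P - 3) = (2 + P)/(-3 + 2*P))
28012 + m(4, -5)*(-13 + D(M(5, -1))) = 28012 + (-5*4)*(-13 + (2 + (5 - 5*(-1)))/(-3 + 2*(5 - 5*(-1)))) = 28012 - 20*(-13 + (2 + (5 + 5))/(-3 + 2*(5 + 5))) = 28012 - 20*(-13 + (2 + 10)/(-3 + 2*10)) = 28012 - 20*(-13 + 12/(-3 + 20)) = 28012 - 20*(-13 + 12/17) = 28012 - 20*(-209/17) = 28012 + 4180/17 = 480384/17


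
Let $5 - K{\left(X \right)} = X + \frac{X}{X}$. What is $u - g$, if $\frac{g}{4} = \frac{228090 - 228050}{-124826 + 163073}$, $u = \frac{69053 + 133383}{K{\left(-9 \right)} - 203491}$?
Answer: $- \frac{39268314}{39305167} \approx -0.99906$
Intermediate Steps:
$K{\left(X \right)} = 4 - X$ ($K{\left(X \right)} = 5 - \left(X + \frac{X}{X}\right) = 5 - \left(X + 1\right) = 5 - \left(1 + X\right) = 4 - X$)
$u = - \frac{101218}{101739}$ ($u = \frac{69053 + 133383}{\left(4 - -9\right) - 203491} = \frac{202436}{\left(4 + 9\right) - 203491} = \frac{202436}{13 - 203491} = \frac{202436}{-203478} = 202436 \left(- \frac{1}{203478}\right) = - \frac{101218}{101739} \approx -0.99488$)
$g = \frac{160}{38247}$ ($g = 4 \frac{228090 - 228050}{-124826 + 163073} = 4 \cdot \frac{40}{38247} = \frac{160}{38247} \approx 0.0041833$)
$u - g = - \frac{101218}{101739} - \frac{160}{38247} = - \frac{39268314}{39305167}$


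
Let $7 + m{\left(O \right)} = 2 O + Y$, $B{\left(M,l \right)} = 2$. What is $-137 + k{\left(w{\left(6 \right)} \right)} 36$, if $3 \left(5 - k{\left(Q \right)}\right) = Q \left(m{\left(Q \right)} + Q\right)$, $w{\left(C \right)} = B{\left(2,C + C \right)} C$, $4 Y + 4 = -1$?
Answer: $-3953$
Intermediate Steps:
$Y = - \frac{5}{4}$ ($Y = -1 + \frac{1}{4} \left(-1\right) = -1 - \frac{1}{4} = - \frac{5}{4} \approx -1.25$)
$w{\left(C \right)} = 2 C$
$m{\left(O \right)} = - \frac{33}{4} + 2 O$ ($m{\left(O \right)} = -7 + \left(2 O - \frac{5}{4}\right) = -7 + \left(- \frac{5}{4} + 2 O\right) = - \frac{33}{4} + 2 O$)
$k{\left(Q \right)} = 5 - \frac{Q \left(- \frac{33}{4} + 3 Q\right)}{3}$ ($k{\left(Q \right)} = 5 - \frac{Q \left(\left(- \frac{33}{4} + 2 Q\right) + Q\right)}{3} = 5 - \frac{Q \left(- \frac{33}{4} + 3 Q\right)}{3}$)
$-137 + k{\left(w{\left(6 \right)} \right)} 36 = -137 + \left(5 - \left(2 \cdot 6\right)^{2} + \frac{11 \cdot 2 \cdot 6}{4}\right) 36 = -137 + \left(5 - 12^{2} + \frac{11}{4} \cdot 12\right) 36 = -137 + \left(5 - 144 + 33\right) 36 = -137 - 3816 = -3953$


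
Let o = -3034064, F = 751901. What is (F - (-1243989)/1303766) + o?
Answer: -2975405281869/1303766 ≈ -2.2822e+6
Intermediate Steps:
(F - (-1243989)/1303766) + o = (751901 - (-1243989)/1303766) - 3034064 = (751901 - 1*(-1243989/1303766)) - 3034064 = (751901 + 1243989/1303766) - 3034064 = 980304203155/1303766 - 3034064 = -2975405281869/1303766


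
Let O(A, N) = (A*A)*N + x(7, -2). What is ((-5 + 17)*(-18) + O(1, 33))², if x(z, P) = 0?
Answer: 33489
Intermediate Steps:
O(A, N) = N*A² (O(A, N) = (A*A)*N + 0 = A²*N + 0 = N*A² + 0 = N*A²)
((-5 + 17)*(-18) + O(1, 33))² = ((-5 + 17)*(-18) + 33*1²)² = (12*(-18) + 33*1)² = (-216 + 33)² = (-183)² = 33489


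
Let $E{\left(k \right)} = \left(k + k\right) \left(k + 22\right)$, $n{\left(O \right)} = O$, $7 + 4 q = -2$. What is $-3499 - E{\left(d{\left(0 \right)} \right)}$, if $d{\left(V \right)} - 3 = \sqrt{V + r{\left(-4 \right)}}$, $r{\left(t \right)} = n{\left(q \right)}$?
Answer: $- \frac{7289}{2} - 84 i \approx -3644.5 - 84.0 i$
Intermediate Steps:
$q = - \frac{9}{4}$ ($q = - \frac{7}{4} + \frac{1}{4} \left(-2\right) = - \frac{7}{4} - \frac{1}{2} = - \frac{9}{4} \approx -2.25$)
$r{\left(t \right)} = - \frac{9}{4}$
$d{\left(V \right)} = 3 + \sqrt{- \frac{9}{4} + V}$ ($d{\left(V \right)} = 3 + \sqrt{V - \frac{9}{4}} = 3 + \sqrt{- \frac{9}{4} + V}$)
$E{\left(k \right)} = 2 k \left(22 + k\right)$
$-3499 - E{\left(d{\left(0 \right)} \right)} = -3499 - 2 \left(3 + \frac{\sqrt{-9 + 4 \cdot 0}}{2}\right) \left(22 + \left(3 + \frac{\sqrt{-9 + 4 \cdot 0}}{2}\right)\right) = -3499 - 2 \left(3 + \frac{\sqrt{-9 + 0}}{2}\right) \left(22 + \left(3 + \frac{\sqrt{-9 + 0}}{2}\right)\right) = -3499 - 2 \left(3 + \frac{\sqrt{-9}}{2}\right) \left(22 + \left(3 + \frac{\sqrt{-9}}{2}\right)\right) = -3499 - 2 \left(3 + \frac{3 i}{2}\right) \left(22 + \left(3 + \frac{3 i}{2}\right)\right) = -3499 - 2 \left(3 + \frac{3 i}{2}\right) \left(25 + \frac{3 i}{2}\right)$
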